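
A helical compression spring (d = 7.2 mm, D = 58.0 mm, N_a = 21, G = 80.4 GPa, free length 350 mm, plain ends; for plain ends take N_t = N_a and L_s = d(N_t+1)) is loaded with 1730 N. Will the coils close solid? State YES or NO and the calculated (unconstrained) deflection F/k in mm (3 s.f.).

k = Gd⁴/(8D³N_a) = (80.4×10³)(7.2⁴)/(8·58.0³·21) = 6.5916 N/mm
N_t = 21; L_s = 7.2·22 = 158.4 mm; δ_solid = L₀ − L_s = 350 − 158.4 = 191.6 mm
δ = F/k = 1730/6.5916 = 262.45 mm
δ ≥ δ_solid → spring goes solid

YES, δ = 262 mm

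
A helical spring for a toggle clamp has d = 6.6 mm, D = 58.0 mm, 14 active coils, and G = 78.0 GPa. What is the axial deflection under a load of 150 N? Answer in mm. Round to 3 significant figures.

22.1 mm

k = Gd⁴/(8D³N_a) = (78.0×10³)(6.6⁴)/(8·58.0³·14) = 6.7728 N/mm
δ = F/k = 150 / 6.7728 = 22.147 mm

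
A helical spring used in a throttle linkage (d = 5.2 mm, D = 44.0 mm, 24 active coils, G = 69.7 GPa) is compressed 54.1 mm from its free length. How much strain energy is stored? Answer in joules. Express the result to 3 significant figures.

4.56 J

k = Gd⁴/(8D³N_a) = (69.7×10³)(5.2⁴)/(8·44.0³·24) = 3.1159 N/mm
U = ½kδ² = 0.5 × 3.1159 × 54.1² = 4559.9 N·mm = 4.5599 J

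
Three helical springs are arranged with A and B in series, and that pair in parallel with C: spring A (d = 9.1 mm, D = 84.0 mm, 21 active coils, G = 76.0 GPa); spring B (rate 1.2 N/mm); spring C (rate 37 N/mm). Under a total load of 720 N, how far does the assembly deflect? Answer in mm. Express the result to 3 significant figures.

19.0 mm

k_A = Gd⁴/(8D³N_a) = (76.0×10³)(9.1⁴)/(8·84.0³·21) = 5.234 N/mm
Springs A,B series: k_AB = 1/(1/5.234+1/1.2) = 0.97619 N/mm; parallel with C: k_eq = 0.97619+37 = 37.976 N/mm
δ = F/k_eq = 720/37.976 = 18.959 mm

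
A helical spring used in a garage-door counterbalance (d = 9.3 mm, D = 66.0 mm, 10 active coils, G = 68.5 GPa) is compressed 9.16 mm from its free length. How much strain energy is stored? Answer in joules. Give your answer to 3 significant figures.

0.935 J

k = Gd⁴/(8D³N_a) = (68.5×10³)(9.3⁴)/(8·66.0³·10) = 22.279 N/mm
U = ½kδ² = 0.5 × 22.279 × 9.16² = 934.68 N·mm = 0.93468 J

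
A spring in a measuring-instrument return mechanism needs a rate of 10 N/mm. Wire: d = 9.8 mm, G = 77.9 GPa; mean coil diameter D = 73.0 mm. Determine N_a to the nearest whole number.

N_a = Gd⁴/(8D³k) = (77.9×10³ × 9.8⁴)/(8 × 73.0³ × 10)
    = 7.18525e+08 / 3.11214e+07 = 23.09 → 23 coils

23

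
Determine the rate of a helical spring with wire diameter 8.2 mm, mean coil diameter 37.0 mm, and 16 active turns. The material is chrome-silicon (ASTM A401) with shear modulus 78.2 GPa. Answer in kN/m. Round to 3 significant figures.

k = Gd⁴/(8D³N_a) = (78.2×10³ × 8.2⁴) / (8 × 37.0³ × 16)
  = 3.53559e+08 / 6.48358e+06 = 54.531 N/mm

54.5 kN/m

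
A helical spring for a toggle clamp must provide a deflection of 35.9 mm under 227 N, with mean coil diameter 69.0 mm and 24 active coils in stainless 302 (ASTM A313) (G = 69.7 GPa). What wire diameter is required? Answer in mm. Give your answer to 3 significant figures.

8.70 mm

Required rate k = F/δ = 227/35.9 = 6.3231 N/mm
d = (8D³N_a·k / G)^(1/4) = (8·69.0³·24·6.3231 / (69.7×10³))^0.25
  = (5722)^0.25 = 8.6973 mm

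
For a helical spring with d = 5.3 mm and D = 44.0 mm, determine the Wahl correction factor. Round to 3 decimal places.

C = D/d = 44.0/5.3 = 8.3019
K_W = (4C−1)/(4C−4) + 0.615/C = 32.208/29.208 + 0.0741 = 1.1768

1.177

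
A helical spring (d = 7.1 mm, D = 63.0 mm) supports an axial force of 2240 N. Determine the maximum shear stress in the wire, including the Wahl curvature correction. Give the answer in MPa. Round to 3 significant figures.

Spring index C = D/d = 63.0/7.1 = 8.8732
K_W = (4C−1)/(4C−4) + 0.615/C = 34.493/31.493 + 0.0693 = 1.1646
τ₀ = 8FD/(πd³) = 8·2240·63.0/(π·7.1³) = 1.12896e+06/1124.4 = 1004 MPa
τ_max = K·τ₀ = 1.1646 × 1004 = 1169.3 MPa

1170 MPa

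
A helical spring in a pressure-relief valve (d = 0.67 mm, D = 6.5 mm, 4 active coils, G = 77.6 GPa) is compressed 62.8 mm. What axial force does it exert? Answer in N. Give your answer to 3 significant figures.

112 N

k = Gd⁴/(8D³N_a) = (77.6×10³)(0.67⁴)/(8·6.5³·4) = 1.7794 N/mm
F = k·δ = 1.7794 × 62.8 = 111.75 N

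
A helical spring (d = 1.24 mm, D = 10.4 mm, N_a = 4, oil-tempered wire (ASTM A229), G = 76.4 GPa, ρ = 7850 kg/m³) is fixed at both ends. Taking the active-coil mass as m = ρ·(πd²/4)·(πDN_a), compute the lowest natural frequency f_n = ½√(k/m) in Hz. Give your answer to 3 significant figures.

1010 Hz

k = Gd⁴/(8D³N_a) = (76.4×10³)(1.24⁴)/(8·10.4³·4) = 5.018 N/mm = 5018 N/m
Wire length L = πDN_a = π·10.4·4 = 130.69 mm
m = ρ·(πd²/4)·L = 7850 × 1.2076×10⁻⁶ m² × 0.13069 m = 0.0012389 kg
f_n = ½√(k/m) = 0.5·√(5018/0.0012389) = 0.5·√(4.0503e+06) = 1006.3 Hz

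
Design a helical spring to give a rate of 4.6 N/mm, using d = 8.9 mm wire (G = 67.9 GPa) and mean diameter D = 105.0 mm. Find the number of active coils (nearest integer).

N_a = Gd⁴/(8D³k) = (67.9×10³ × 8.9⁴)/(8 × 105.0³ × 4.6)
    = 4.2602e+08 / 4.26006e+07 = 10 → 10 coils

10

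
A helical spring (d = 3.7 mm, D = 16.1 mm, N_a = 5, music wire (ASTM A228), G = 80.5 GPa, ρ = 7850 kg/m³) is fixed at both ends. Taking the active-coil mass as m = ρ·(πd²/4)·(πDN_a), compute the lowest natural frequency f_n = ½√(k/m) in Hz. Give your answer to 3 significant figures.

1030 Hz

k = Gd⁴/(8D³N_a) = (80.5×10³)(3.7⁴)/(8·16.1³·5) = 90.379 N/mm = 90379 N/m
Wire length L = πDN_a = π·16.1·5 = 252.9 mm
m = ρ·(πd²/4)·L = 7850 × 10.752×10⁻⁶ m² × 0.2529 m = 0.021346 kg
f_n = ½√(k/m) = 0.5·√(90379/0.021346) = 0.5·√(4.2341e+06) = 1028.8 Hz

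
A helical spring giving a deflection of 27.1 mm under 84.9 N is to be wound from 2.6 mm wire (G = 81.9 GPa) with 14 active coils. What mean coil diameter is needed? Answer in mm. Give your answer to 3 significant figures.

22.0 mm

Required rate k = F/δ = 84.9/27.1 = 3.1328 N/mm
D = (Gd⁴/(8N_a·k))^(1/3) = (81.9×10³·2.6⁴/(8·14·3.1328))^(1/3)
  = (10666.5)^(1/3) = 22.0127 mm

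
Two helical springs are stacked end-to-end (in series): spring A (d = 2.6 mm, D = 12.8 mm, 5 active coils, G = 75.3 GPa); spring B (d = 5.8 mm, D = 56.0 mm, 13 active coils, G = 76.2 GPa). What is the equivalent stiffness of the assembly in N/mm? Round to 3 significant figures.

k_A = Gd⁴/(8D³N_a) = (75.3×10³)(2.6⁴)/(8·12.8³·5) = 41.02 N/mm
k_B = Gd⁴/(8D³N_a) = (76.2×10³)(5.8⁴)/(8·56.0³·13) = 4.7214 N/mm
Series: 1/k_eq = 1/41.02 + 1/4.7214 = 0.23618; k_eq = 4.2341 N/mm

4.23 N/mm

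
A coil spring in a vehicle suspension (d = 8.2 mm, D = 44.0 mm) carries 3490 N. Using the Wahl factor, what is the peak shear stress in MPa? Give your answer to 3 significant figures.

912 MPa

Spring index C = D/d = 44.0/8.2 = 5.3659
K_W = (4C−1)/(4C−4) + 0.615/C = 20.463/17.463 + 0.1146 = 1.2864
τ₀ = 8FD/(πd³) = 8·3490·44.0/(π·8.2³) = 1.22848e+06/1732.2 = 709.21 MPa
τ_max = K·τ₀ = 1.2864 × 709.21 = 912.33 MPa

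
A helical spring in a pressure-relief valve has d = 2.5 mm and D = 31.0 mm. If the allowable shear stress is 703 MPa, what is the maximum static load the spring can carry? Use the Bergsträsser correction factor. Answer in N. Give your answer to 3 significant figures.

126 N

C = D/d = 31.0/2.5 = 12.4000
K_B = (4C+2)/(4C−3) = 51.600/46.600 = 1.1073
τ_max = K·8FD/(πd³) → F_max = τ_allow·πd³/(8DK)
F_max = 703·π·2.5³/(8·31.0·1.1073) = 34508/274.61 = 125.66 N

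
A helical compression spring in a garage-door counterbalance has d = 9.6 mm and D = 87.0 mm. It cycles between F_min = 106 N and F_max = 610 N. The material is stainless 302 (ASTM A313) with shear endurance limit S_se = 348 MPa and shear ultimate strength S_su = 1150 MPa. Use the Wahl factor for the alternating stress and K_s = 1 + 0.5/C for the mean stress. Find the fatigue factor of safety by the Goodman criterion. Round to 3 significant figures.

C = D/d = 87.0/9.6 = 9.0625; K_W = (4C−1)/(4C−4)+0.615/C = 1.1609; K_s = 1+0.5/C = 1.0552
F_a = (F_max−F_min)/2 = 252 N; F_m = (F_max+F_min)/2 = 358 N
τ_a = K_W·8F_aD/(πd³) = 1.1609 × 63.102 = 73.255 MPa
τ_m = K_s·8F_mD/(πd³) = 1.0552 × 89.646 = 94.592 MPa
Goodman: 1/n_f = τ_a/S_se + τ_m/S_su = 73.255/348 + 94.592/1150 = 0.21050 + 0.08225 = 0.29276
n_f = 1/0.29276 = 3.416

3.42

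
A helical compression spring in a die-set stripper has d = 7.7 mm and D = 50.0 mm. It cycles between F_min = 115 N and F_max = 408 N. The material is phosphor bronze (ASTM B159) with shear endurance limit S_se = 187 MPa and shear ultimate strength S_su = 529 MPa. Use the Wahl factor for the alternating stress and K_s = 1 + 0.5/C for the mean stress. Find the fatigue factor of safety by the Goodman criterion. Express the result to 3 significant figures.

C = D/d = 50.0/7.7 = 6.4935; K_W = (4C−1)/(4C−4)+0.615/C = 1.2312; K_s = 1+0.5/C = 1.0770
F_a = (F_max−F_min)/2 = 146.5 N; F_m = (F_max+F_min)/2 = 261.5 N
τ_a = K_W·8F_aD/(πd³) = 1.2312 × 40.858 = 50.306 MPa
τ_m = K_s·8F_mD/(πd³) = 1.0770 × 72.931 = 78.546 MPa
Goodman: 1/n_f = τ_a/S_se + τ_m/S_su = 50.306/187 + 78.546/529 = 0.26901 + 0.14848 = 0.41749
n_f = 1/0.41749 = 2.395

2.40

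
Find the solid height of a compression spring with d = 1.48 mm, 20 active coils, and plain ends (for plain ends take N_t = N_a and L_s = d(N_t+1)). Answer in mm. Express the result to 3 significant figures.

plain ends: N_t = N_a = 20
L_s = d·(N_t+1) = 1.48 × 21 = 31.08 mm

31.1 mm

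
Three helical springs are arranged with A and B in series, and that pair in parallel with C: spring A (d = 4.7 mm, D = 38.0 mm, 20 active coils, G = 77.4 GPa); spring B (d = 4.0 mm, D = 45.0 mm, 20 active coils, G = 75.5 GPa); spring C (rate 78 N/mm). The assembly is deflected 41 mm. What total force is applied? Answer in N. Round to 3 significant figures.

3240 N

k_A = Gd⁴/(8D³N_a) = (77.4×10³)(4.7⁴)/(8·38.0³·20) = 4.3019 N/mm
k_B = Gd⁴/(8D³N_a) = (75.5×10³)(4.0⁴)/(8·45.0³·20) = 1.3257 N/mm
Springs A,B series: k_AB = 1/(1/4.3019+1/1.3257) = 1.0134 N/mm; parallel with C: k_eq = 1.0134+78 = 79.013 N/mm
F = k_eq·δ = 79.013·41 = 3239.5 N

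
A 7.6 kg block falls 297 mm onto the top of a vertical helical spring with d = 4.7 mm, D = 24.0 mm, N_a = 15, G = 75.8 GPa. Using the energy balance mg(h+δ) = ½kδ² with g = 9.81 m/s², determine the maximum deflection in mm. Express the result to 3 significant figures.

48.0 mm

k = Gd⁴/(8D³N_a) = (75.8×10³)(4.7⁴)/(8·24.0³·15) = 22.297 N/mm
W = mg = 7.6 × 9.81 = 74.556 N
½kδ² − Wδ − Wh = 0 → δ = (W + √(W² + 2kWh))/k
δ = (74.556 + √(5558.6 + 987449))/22.297 = (74.556 + 996.5)/22.297 = 48.036 mm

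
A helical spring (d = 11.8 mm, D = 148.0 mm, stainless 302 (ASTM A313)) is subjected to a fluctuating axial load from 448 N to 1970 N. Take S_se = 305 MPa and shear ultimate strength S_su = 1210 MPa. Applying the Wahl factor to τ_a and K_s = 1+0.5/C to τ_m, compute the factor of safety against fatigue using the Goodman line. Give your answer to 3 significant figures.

1.14

C = D/d = 148.0/11.8 = 12.5424; K_W = (4C−1)/(4C−4)+0.615/C = 1.1140; K_s = 1+0.5/C = 1.0399
F_a = (F_max−F_min)/2 = 761 N; F_m = (F_max+F_min)/2 = 1209 N
τ_a = K_W·8F_aD/(πd³) = 1.1140 × 174.56 = 194.46 MPa
τ_m = K_s·8F_mD/(πd³) = 1.0399 × 277.32 = 288.38 MPa
Goodman: 1/n_f = τ_a/S_se + τ_m/S_su = 194.46/305 + 288.38/1210 = 0.63757 + 0.23833 = 0.8759
n_f = 1/0.8759 = 1.142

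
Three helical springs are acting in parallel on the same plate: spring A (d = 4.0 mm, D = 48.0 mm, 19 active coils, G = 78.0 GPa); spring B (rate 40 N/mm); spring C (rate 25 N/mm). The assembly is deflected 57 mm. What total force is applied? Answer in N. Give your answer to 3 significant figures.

k_A = Gd⁴/(8D³N_a) = (78.0×10³)(4.0⁴)/(8·48.0³·19) = 1.1879 N/mm
Parallel: k_eq = 1.1879 + 40 + 25 = 66.188 N/mm
F = k_eq·δ = 66.188·57 = 3772.7 N

3770 N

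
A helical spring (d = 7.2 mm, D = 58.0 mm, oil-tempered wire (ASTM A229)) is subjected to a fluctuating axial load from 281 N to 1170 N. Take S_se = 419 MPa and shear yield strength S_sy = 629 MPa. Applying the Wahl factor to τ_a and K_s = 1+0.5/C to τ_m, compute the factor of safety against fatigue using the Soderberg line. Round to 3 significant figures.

1.02

C = D/d = 58.0/7.2 = 8.0556; K_W = (4C−1)/(4C−4)+0.615/C = 1.1826; K_s = 1+0.5/C = 1.0621
F_a = (F_max−F_min)/2 = 444.5 N; F_m = (F_max+F_min)/2 = 725.5 N
τ_a = K_W·8F_aD/(πd³) = 1.1826 × 175.89 = 208.02 MPa
τ_m = K_s·8F_mD/(πd³) = 1.0621 × 287.08 = 304.9 MPa
Soderberg: 1/n_f = τ_a/S_se + τ_m/S_sy = 208.02/419 + 304.9/629 = 0.49646 + 0.48474 = 0.9812
n_f = 1/0.9812 = 1.019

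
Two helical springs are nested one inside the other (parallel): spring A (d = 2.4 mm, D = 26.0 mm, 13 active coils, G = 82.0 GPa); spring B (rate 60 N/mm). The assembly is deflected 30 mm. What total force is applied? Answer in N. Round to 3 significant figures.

k_A = Gd⁴/(8D³N_a) = (82.0×10³)(2.4⁴)/(8·26.0³·13) = 1.4884 N/mm
Parallel: k_eq = 1.4884 + 60 = 61.488 N/mm
F = k_eq·δ = 61.488·30 = 1844.7 N

1840 N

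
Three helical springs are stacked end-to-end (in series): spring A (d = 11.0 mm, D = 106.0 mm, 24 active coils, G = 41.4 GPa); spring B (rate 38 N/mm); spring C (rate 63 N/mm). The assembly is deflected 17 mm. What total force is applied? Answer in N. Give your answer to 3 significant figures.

k_A = Gd⁴/(8D³N_a) = (41.4×10³)(11.0⁴)/(8·106.0³·24) = 2.6506 N/mm
Series: 1/k_eq = 1/2.6506 + 1/38 + 1/63 = 0.41945; k_eq = 2.384 N/mm
F = k_eq·δ = 2.384·17 = 40.529 N

40.5 N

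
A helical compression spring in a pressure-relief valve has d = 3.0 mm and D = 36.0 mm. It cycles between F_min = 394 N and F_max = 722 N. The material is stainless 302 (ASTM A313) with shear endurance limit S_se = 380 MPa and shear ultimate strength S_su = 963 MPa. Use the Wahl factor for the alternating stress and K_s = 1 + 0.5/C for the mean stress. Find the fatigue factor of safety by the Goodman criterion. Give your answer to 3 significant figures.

C = D/d = 36.0/3.0 = 12.0000; K_W = (4C−1)/(4C−4)+0.615/C = 1.1194; K_s = 1+0.5/C = 1.0417
F_a = (F_max−F_min)/2 = 164 N; F_m = (F_max+F_min)/2 = 558 N
τ_a = K_W·8F_aD/(πd³) = 1.1194 × 556.83 = 623.33 MPa
τ_m = K_s·8F_mD/(πd³) = 1.0417 × 1894.6 = 1973.5 MPa
Goodman: 1/n_f = τ_a/S_se + τ_m/S_su = 623.33/380 + 1973.5/963 = 1.64035 + 2.04935 = 3.6897
n_f = 1/3.6897 = 0.271

0.271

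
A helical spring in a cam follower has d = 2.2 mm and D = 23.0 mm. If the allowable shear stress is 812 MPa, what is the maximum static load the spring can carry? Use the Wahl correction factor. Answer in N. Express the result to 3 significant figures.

130 N

C = D/d = 23.0/2.2 = 10.4545
K_W = (4C−1)/(4C−4) + 0.615/C = 40.818/37.818 + 0.0588 = 1.1382
τ_max = K·8FD/(πd³) → F_max = τ_allow·πd³/(8DK)
F_max = 812·π·2.2³/(8·23.0·1.1382) = 27163/209.42 = 129.7 N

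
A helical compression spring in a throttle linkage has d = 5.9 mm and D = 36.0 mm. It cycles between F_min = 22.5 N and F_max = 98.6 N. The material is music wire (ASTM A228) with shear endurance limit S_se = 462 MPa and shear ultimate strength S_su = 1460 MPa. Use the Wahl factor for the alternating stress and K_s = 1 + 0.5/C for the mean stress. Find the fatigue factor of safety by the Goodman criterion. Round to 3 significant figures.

C = D/d = 36.0/5.9 = 6.1017; K_W = (4C−1)/(4C−4)+0.615/C = 1.2478; K_s = 1+0.5/C = 1.0819
F_a = (F_max−F_min)/2 = 38.05 N; F_m = (F_max+F_min)/2 = 60.55 N
τ_a = K_W·8F_aD/(πd³) = 1.2478 × 16.984 = 21.193 MPa
τ_m = K_s·8F_mD/(πd³) = 1.0819 × 27.027 = 29.242 MPa
Goodman: 1/n_f = τ_a/S_se + τ_m/S_su = 21.193/462 + 29.242/1460 = 0.04587 + 0.02003 = 0.0659
n_f = 1/0.0659 = 15.17

15.2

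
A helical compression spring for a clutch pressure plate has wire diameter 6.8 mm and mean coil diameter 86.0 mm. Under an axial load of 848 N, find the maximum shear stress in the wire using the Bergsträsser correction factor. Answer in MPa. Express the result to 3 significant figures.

Spring index C = D/d = 86.0/6.8 = 12.6471
K_B = (4C+2)/(4C−3) = 52.588/47.588 = 1.1051
τ₀ = 8FD/(πd³) = 8·848·86.0/(π·6.8³) = 583424/987.82 = 590.62 MPa
τ_max = K·τ₀ = 1.1051 × 590.62 = 652.67 MPa

653 MPa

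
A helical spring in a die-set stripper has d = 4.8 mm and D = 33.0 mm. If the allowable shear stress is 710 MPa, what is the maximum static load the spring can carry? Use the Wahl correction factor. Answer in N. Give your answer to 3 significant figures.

C = D/d = 33.0/4.8 = 6.8750
K_W = (4C−1)/(4C−4) + 0.615/C = 26.500/23.500 + 0.0895 = 1.2171
τ_max = K·8FD/(πd³) → F_max = τ_allow·πd³/(8DK)
F_max = 710·π·4.8³/(8·33.0·1.2171) = 2.4668e+05/321.32 = 767.71 N

768 N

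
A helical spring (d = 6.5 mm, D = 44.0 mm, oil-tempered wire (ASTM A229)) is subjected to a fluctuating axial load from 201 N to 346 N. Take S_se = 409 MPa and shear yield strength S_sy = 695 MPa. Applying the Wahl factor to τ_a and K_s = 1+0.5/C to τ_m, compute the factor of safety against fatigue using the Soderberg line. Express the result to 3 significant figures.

3.84

C = D/d = 44.0/6.5 = 6.7692; K_W = (4C−1)/(4C−4)+0.615/C = 1.2209; K_s = 1+0.5/C = 1.0739
F_a = (F_max−F_min)/2 = 72.5 N; F_m = (F_max+F_min)/2 = 273.5 N
τ_a = K_W·8F_aD/(πd³) = 1.2209 × 29.579 = 36.112 MPa
τ_m = K_s·8F_mD/(πd³) = 1.0739 × 111.59 = 119.83 MPa
Soderberg: 1/n_f = τ_a/S_se + τ_m/S_sy = 36.112/409 + 119.83/695 = 0.08829 + 0.17241 = 0.26071
n_f = 1/0.26071 = 3.836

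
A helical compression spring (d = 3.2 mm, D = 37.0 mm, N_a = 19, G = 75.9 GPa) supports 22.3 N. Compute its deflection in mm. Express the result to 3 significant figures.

21.6 mm

k = Gd⁴/(8D³N_a) = (75.9×10³)(3.2⁴)/(8·37.0³·19) = 1.0337 N/mm
δ = F/k = 22.3 / 1.0337 = 21.573 mm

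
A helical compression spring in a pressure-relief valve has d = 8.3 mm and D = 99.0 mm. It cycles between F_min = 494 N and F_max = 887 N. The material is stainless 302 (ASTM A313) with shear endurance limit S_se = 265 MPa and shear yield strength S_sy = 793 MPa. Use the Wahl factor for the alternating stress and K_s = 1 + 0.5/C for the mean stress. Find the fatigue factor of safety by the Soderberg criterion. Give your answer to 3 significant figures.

1.31

C = D/d = 99.0/8.3 = 11.9277; K_W = (4C−1)/(4C−4)+0.615/C = 1.1202; K_s = 1+0.5/C = 1.0419
F_a = (F_max−F_min)/2 = 196.5 N; F_m = (F_max+F_min)/2 = 690.5 N
τ_a = K_W·8F_aD/(πd³) = 1.1202 × 86.637 = 97.05 MPa
τ_m = K_s·8F_mD/(πd³) = 1.0419 × 304.44 = 317.2 MPa
Soderberg: 1/n_f = τ_a/S_se + τ_m/S_sy = 97.05/265 + 317.2/793 = 0.36623 + 0.40001 = 0.76623
n_f = 1/0.76623 = 1.305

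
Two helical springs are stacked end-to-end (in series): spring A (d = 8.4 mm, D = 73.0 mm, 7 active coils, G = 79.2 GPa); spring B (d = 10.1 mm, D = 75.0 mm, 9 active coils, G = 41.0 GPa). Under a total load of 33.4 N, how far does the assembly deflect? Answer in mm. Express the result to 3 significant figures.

k_A = Gd⁴/(8D³N_a) = (79.2×10³)(8.4⁴)/(8·73.0³·7) = 18.1 N/mm
k_B = Gd⁴/(8D³N_a) = (41.0×10³)(10.1⁴)/(8·75.0³·9) = 14.046 N/mm
Series: 1/k_eq = 1/18.1 + 1/14.046 = 0.12644; k_eq = 7.9087 N/mm
δ = F/k_eq = 33.4/7.9087 = 4.2232 mm

4.22 mm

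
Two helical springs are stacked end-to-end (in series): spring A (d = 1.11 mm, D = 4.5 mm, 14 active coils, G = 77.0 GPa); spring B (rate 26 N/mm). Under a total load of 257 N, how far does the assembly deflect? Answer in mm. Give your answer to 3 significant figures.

32.3 mm

k_A = Gd⁴/(8D³N_a) = (77.0×10³)(1.11⁴)/(8·4.5³·14) = 11.453 N/mm
Series: 1/k_eq = 1/11.453 + 1/26 = 0.12577; k_eq = 7.9508 N/mm
δ = F/k_eq = 257/7.9508 = 32.324 mm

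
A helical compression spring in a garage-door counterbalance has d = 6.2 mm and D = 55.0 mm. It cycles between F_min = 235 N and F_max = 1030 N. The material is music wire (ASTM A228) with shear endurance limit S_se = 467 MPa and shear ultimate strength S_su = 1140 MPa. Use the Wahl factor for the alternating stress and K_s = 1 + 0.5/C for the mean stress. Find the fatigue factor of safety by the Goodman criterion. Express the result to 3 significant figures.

C = D/d = 55.0/6.2 = 8.8710; K_W = (4C−1)/(4C−4)+0.615/C = 1.1646; K_s = 1+0.5/C = 1.0564
F_a = (F_max−F_min)/2 = 397.5 N; F_m = (F_max+F_min)/2 = 632.5 N
τ_a = K_W·8F_aD/(πd³) = 1.1646 × 233.6 = 272.05 MPa
τ_m = K_s·8F_mD/(πd³) = 1.0564 × 371.7 = 392.65 MPa
Goodman: 1/n_f = τ_a/S_se + τ_m/S_su = 272.05/467 + 392.65/1140 = 0.58255 + 0.34443 = 0.92697
n_f = 1/0.92697 = 1.079

1.08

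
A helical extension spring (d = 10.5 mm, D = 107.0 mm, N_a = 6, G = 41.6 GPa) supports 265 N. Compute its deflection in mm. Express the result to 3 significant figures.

k = Gd⁴/(8D³N_a) = (41.6×10³)(10.5⁴)/(8·107.0³·6) = 8.5992 N/mm
δ = F/k = 265 / 8.5992 = 30.817 mm

30.8 mm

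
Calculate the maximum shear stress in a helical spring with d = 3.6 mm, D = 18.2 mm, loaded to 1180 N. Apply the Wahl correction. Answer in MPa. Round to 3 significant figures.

1530 MPa

Spring index C = D/d = 18.2/3.6 = 5.0556
K_W = (4C−1)/(4C−4) + 0.615/C = 19.222/16.222 + 0.1216 = 1.3066
τ₀ = 8FD/(πd³) = 8·1180·18.2/(π·3.6³) = 171808/146.57 = 1172.2 MPa
τ_max = K·τ₀ = 1.3066 × 1172.2 = 1531.5 MPa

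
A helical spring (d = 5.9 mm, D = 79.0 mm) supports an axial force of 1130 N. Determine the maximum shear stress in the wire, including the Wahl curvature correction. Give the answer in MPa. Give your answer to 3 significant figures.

1220 MPa

Spring index C = D/d = 79.0/5.9 = 13.3898
K_W = (4C−1)/(4C−4) + 0.615/C = 52.559/49.559 + 0.0459 = 1.1065
τ₀ = 8FD/(πd³) = 8·1130·79.0/(π·5.9³) = 714160/645.22 = 1106.9 MPa
τ_max = K·τ₀ = 1.1065 × 1106.9 = 1224.7 MPa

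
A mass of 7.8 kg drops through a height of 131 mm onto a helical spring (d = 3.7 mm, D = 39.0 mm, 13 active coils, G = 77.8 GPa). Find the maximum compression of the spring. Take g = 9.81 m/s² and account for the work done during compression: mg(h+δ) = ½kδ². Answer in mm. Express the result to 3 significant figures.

130 mm

k = Gd⁴/(8D³N_a) = (77.8×10³)(3.7⁴)/(8·39.0³·13) = 2.3635 N/mm
W = mg = 7.8 × 9.81 = 76.518 N
½kδ² − Wδ − Wh = 0 → δ = (W + √(W² + 2kWh))/k
δ = (76.518 + √(5855 + 47383.2))/2.3635 = (76.518 + 230.73)/2.3635 = 130 mm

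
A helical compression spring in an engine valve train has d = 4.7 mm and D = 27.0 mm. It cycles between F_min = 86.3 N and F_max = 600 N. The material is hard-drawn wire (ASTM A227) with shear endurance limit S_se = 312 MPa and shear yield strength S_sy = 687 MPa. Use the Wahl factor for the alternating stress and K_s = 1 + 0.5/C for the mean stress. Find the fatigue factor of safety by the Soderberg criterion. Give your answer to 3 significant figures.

C = D/d = 27.0/4.7 = 5.7447; K_W = (4C−1)/(4C−4)+0.615/C = 1.2651; K_s = 1+0.5/C = 1.0870
F_a = (F_max−F_min)/2 = 256.85 N; F_m = (F_max+F_min)/2 = 343.15 N
τ_a = K_W·8F_aD/(πd³) = 1.2651 × 170.09 = 215.19 MPa
τ_m = K_s·8F_mD/(πd³) = 1.0870 × 227.24 = 247.02 MPa
Soderberg: 1/n_f = τ_a/S_se + τ_m/S_sy = 215.19/312 + 247.02/687 = 0.68971 + 0.35957 = 1.0493
n_f = 1/1.0493 = 0.953

0.953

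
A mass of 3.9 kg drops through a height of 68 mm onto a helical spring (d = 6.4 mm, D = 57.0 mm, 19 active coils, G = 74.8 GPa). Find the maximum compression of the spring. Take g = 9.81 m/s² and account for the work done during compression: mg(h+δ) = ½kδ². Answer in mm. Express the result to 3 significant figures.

43.8 mm

k = Gd⁴/(8D³N_a) = (74.8×10³)(6.4⁴)/(8·57.0³·19) = 4.4581 N/mm
W = mg = 3.9 × 9.81 = 38.259 N
½kδ² − Wδ − Wh = 0 → δ = (W + √(W² + 2kWh))/k
δ = (38.259 + √(1463.8 + 23196.7))/4.4581 = (38.259 + 157.04)/4.4581 = 43.807 mm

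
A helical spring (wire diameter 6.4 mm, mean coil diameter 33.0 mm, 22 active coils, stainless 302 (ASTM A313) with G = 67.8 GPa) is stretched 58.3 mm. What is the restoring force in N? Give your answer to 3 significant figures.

1050 N

k = Gd⁴/(8D³N_a) = (67.8×10³)(6.4⁴)/(8·33.0³·22) = 17.984 N/mm
F = k·δ = 17.984 × 58.3 = 1048.5 N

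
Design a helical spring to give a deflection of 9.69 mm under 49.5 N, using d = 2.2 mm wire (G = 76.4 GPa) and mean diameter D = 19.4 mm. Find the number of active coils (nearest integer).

6

Required rate k = F/δ = 49.5/9.69 = 5.1084 N/mm
N_a = Gd⁴/(8D³k) = (76.4×10³ × 2.2⁴)/(8 × 19.4³ × 5.1084)
    = 1.78972e+06 / 298385 = 5.998 → 6 coils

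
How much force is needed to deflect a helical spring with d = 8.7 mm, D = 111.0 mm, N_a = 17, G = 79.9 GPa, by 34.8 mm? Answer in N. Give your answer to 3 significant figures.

k = Gd⁴/(8D³N_a) = (79.9×10³)(8.7⁴)/(8·111.0³·17) = 2.461 N/mm
F = k·δ = 2.461 × 34.8 = 85.644 N

85.6 N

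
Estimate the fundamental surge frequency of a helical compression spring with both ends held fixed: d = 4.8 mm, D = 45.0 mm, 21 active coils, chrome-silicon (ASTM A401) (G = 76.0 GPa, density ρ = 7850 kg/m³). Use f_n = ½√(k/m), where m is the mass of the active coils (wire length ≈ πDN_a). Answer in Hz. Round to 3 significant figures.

39.5 Hz

k = Gd⁴/(8D³N_a) = (76.0×10³)(4.8⁴)/(8·45.0³·21) = 2.6353 N/mm = 2635.3 N/m
Wire length L = πDN_a = π·45.0·21 = 2968.8 mm
m = ρ·(πd²/4)·L = 7850 × 18.096×10⁻⁶ m² × 2.9688 m = 0.42172 kg
f_n = ½√(k/m) = 0.5·√(2635.3/0.42172) = 0.5·√(6249) = 39.525 Hz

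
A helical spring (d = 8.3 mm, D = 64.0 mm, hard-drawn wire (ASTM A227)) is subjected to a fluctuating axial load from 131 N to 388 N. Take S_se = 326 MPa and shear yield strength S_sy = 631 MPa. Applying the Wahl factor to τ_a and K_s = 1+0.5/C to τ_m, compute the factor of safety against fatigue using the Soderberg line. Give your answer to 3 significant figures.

3.87

C = D/d = 64.0/8.3 = 7.7108; K_W = (4C−1)/(4C−4)+0.615/C = 1.1915; K_s = 1+0.5/C = 1.0648
F_a = (F_max−F_min)/2 = 128.5 N; F_m = (F_max+F_min)/2 = 259.5 N
τ_a = K_W·8F_aD/(πd³) = 1.1915 × 36.626 = 43.64 MPa
τ_m = K_s·8F_mD/(πd³) = 1.0648 × 73.964 = 78.761 MPa
Soderberg: 1/n_f = τ_a/S_se + τ_m/S_sy = 43.64/326 + 78.761/631 = 0.13387 + 0.12482 = 0.25869
n_f = 1/0.25869 = 3.866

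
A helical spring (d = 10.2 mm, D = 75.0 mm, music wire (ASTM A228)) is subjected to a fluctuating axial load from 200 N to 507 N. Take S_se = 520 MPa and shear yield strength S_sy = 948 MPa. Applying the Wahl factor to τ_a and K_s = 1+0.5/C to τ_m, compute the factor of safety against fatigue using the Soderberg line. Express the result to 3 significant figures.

C = D/d = 75.0/10.2 = 7.3529; K_W = (4C−1)/(4C−4)+0.615/C = 1.2017; K_s = 1+0.5/C = 1.0680
F_a = (F_max−F_min)/2 = 153.5 N; F_m = (F_max+F_min)/2 = 353.5 N
τ_a = K_W·8F_aD/(πd³) = 1.2017 × 27.625 = 33.197 MPa
τ_m = K_s·8F_mD/(πd³) = 1.0680 × 63.62 = 67.946 MPa
Soderberg: 1/n_f = τ_a/S_se + τ_m/S_sy = 33.197/520 + 67.946/948 = 0.06384 + 0.07167 = 0.13551
n_f = 1/0.13551 = 7.379

7.38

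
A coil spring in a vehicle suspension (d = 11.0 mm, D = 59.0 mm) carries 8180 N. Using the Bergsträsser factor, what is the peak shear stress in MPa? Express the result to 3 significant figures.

1170 MPa

Spring index C = D/d = 59.0/11.0 = 5.3636
K_B = (4C+2)/(4C−3) = 23.455/18.455 = 1.2709
τ₀ = 8FD/(πd³) = 8·8180·59.0/(π·11.0³) = 3.86096e+06/4181.5 = 923.35 MPa
τ_max = K·τ₀ = 1.2709 × 923.35 = 1173.5 MPa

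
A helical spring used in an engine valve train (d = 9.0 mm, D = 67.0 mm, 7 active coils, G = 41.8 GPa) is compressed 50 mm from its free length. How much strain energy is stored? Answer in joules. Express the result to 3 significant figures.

k = Gd⁴/(8D³N_a) = (41.8×10³)(9.0⁴)/(8·67.0³·7) = 16.283 N/mm
U = ½kδ² = 0.5 × 16.283 × 50² = 20354 N·mm = 20.354 J

20.4 J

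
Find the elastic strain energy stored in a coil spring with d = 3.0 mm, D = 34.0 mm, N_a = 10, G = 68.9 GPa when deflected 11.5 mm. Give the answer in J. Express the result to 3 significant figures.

0.117 J

k = Gd⁴/(8D³N_a) = (68.9×10³)(3.0⁴)/(8·34.0³·10) = 1.7749 N/mm
U = ½kδ² = 0.5 × 1.7749 × 11.5² = 117.37 N·mm = 0.11737 J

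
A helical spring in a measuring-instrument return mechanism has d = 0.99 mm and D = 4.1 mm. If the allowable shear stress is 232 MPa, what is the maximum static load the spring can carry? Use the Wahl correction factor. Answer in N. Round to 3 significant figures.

C = D/d = 4.1/0.99 = 4.1414
K_W = (4C−1)/(4C−4) + 0.615/C = 15.566/12.566 + 0.1485 = 1.3872
τ_max = K·8FD/(πd³) → F_max = τ_allow·πd³/(8DK)
F_max = 232·π·0.99³/(8·4.1·1.3872) = 707.2/45.502 = 15.542 N

15.5 N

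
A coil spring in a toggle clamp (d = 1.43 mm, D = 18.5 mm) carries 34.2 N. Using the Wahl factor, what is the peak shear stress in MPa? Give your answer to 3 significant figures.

612 MPa

Spring index C = D/d = 18.5/1.43 = 12.9371
K_W = (4C−1)/(4C−4) + 0.615/C = 50.748/47.748 + 0.0475 = 1.1104
τ₀ = 8FD/(πd³) = 8·34.2·18.5/(π·1.43³) = 5061.6/9.1867 = 550.97 MPa
τ_max = K·τ₀ = 1.1104 × 550.97 = 611.78 MPa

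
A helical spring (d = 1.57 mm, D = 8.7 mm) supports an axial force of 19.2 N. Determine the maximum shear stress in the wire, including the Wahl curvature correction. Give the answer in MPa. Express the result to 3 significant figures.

Spring index C = D/d = 8.7/1.57 = 5.5414
K_W = (4C−1)/(4C−4) + 0.615/C = 21.166/18.166 + 0.1110 = 1.2761
τ₀ = 8FD/(πd³) = 8·19.2·8.7/(π·1.57³) = 1336.32/12.158 = 109.92 MPa
τ_max = K·τ₀ = 1.2761 × 109.92 = 140.27 MPa

140 MPa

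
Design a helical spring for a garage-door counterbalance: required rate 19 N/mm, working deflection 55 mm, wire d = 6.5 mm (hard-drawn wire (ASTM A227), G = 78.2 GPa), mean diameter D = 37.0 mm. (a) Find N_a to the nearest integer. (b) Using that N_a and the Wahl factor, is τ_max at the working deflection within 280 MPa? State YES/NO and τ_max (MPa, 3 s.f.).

N_a = Gd⁴/(8D³k) = (78.2×10³)(6.5⁴)/(8·37.0³·19) = 18.13 → N_a = 18
Actual rate k = Gd⁴/(8D³·18) = 19.138 N/mm
Working load F = kδ = 19.138·55 = 1052.6 N
C = 37.0/6.5 = 5.6923; K_W = (4C−1)/(4C−4)+0.615/C = 1.2679
τ_max = K_W·8FD/(πd³) = 1.2679·361.12 = 457.86 MPa
τ_max > 280 MPa → exceeds allowable

(a) 18 coils; (b) NO, τ_max = 458 MPa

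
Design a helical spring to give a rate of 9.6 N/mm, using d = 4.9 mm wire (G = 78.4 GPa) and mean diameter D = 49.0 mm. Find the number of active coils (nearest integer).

N_a = Gd⁴/(8D³k) = (78.4×10³ × 4.9⁴)/(8 × 49.0³ × 9.6)
    = 4.5196e+07 / 9.03544e+06 = 5.002 → 5 coils

5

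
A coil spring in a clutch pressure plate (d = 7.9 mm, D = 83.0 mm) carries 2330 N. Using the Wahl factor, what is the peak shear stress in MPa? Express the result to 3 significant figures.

Spring index C = D/d = 83.0/7.9 = 10.5063
K_W = (4C−1)/(4C−4) + 0.615/C = 41.025/38.025 + 0.0585 = 1.1374
τ₀ = 8FD/(πd³) = 8·2330·83.0/(π·7.9³) = 1.54712e+06/1548.9 = 998.83 MPa
τ_max = K·τ₀ = 1.1374 × 998.83 = 1136.1 MPa

1140 MPa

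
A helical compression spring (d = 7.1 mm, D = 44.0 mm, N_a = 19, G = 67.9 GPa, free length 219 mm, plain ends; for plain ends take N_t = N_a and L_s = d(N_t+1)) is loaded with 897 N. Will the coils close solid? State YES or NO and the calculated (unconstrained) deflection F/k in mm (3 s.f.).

k = Gd⁴/(8D³N_a) = (67.9×10³)(7.1⁴)/(8·44.0³·19) = 13.326 N/mm
N_t = 19; L_s = 7.1·20 = 142 mm; δ_solid = L₀ − L_s = 219 − 142 = 77 mm
δ = F/k = 897/13.326 = 67.312 mm
δ < δ_solid → spring does not go solid

NO, δ = 67.3 mm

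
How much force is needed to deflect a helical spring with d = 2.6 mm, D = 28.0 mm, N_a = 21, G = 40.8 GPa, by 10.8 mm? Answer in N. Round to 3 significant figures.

5.46 N

k = Gd⁴/(8D³N_a) = (40.8×10³)(2.6⁴)/(8·28.0³·21) = 0.50556 N/mm
F = k·δ = 0.50556 × 10.8 = 5.46 N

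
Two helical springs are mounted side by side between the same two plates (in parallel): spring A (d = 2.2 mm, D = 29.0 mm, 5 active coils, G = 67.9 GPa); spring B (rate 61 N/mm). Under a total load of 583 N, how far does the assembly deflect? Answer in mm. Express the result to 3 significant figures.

9.31 mm

k_A = Gd⁴/(8D³N_a) = (67.9×10³)(2.2⁴)/(8·29.0³·5) = 1.6304 N/mm
Parallel: k_eq = 1.6304 + 61 = 62.63 N/mm
δ = F/k_eq = 583/62.63 = 9.3086 mm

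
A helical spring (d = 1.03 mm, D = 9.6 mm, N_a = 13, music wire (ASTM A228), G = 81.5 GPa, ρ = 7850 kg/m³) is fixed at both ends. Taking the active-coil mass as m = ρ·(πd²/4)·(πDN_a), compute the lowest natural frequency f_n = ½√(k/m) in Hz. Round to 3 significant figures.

312 Hz

k = Gd⁴/(8D³N_a) = (81.5×10³)(1.03⁴)/(8·9.6³·13) = 0.99692 N/mm = 996.92 N/m
Wire length L = πDN_a = π·9.6·13 = 392.07 mm
m = ρ·(πd²/4)·L = 7850 × 0.83323×10⁻⁶ m² × 0.39207 m = 0.0025645 kg
f_n = ½√(k/m) = 0.5·√(996.92/0.0025645) = 0.5·√(3.8874e+05) = 311.75 Hz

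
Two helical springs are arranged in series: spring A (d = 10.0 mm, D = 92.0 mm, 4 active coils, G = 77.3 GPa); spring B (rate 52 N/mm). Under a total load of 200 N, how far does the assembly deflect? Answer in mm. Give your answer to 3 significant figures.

k_A = Gd⁴/(8D³N_a) = (77.3×10³)(10.0⁴)/(8·92.0³·4) = 31.022 N/mm
Series: 1/k_eq = 1/31.022 + 1/52 = 0.051466; k_eq = 19.43 N/mm
δ = F/k_eq = 200/19.43 = 10.293 mm

10.3 mm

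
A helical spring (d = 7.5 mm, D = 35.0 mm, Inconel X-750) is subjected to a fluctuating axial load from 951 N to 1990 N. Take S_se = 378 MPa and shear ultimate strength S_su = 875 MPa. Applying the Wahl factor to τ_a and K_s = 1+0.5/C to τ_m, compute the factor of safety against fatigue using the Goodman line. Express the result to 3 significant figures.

1.28

C = D/d = 35.0/7.5 = 4.6667; K_W = (4C−1)/(4C−4)+0.615/C = 1.3363; K_s = 1+0.5/C = 1.1071
F_a = (F_max−F_min)/2 = 519.5 N; F_m = (F_max+F_min)/2 = 1470.5 N
τ_a = K_W·8F_aD/(πd³) = 1.3363 × 109.75 = 146.66 MPa
τ_m = K_s·8F_mD/(πd³) = 1.1071 × 310.66 = 343.95 MPa
Goodman: 1/n_f = τ_a/S_se + τ_m/S_su = 146.66/378 + 343.95/875 = 0.38800 + 0.39308 = 0.78108
n_f = 1/0.78108 = 1.28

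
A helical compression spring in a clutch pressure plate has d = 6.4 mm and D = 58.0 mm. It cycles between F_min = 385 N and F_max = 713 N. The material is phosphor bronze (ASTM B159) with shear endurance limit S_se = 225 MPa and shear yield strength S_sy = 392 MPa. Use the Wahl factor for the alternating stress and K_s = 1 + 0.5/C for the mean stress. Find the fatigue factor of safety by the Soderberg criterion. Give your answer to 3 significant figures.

C = D/d = 58.0/6.4 = 9.0625; K_W = (4C−1)/(4C−4)+0.615/C = 1.1609; K_s = 1+0.5/C = 1.0552
F_a = (F_max−F_min)/2 = 164 N; F_m = (F_max+F_min)/2 = 549 N
τ_a = K_W·8F_aD/(πd³) = 1.1609 × 92.4 = 107.27 MPa
τ_m = K_s·8F_mD/(πd³) = 1.0552 × 309.31 = 326.38 MPa
Soderberg: 1/n_f = τ_a/S_se + τ_m/S_sy = 107.27/225 + 326.38/392 = 0.47674 + 0.83260 = 1.3093
n_f = 1/1.3093 = 0.7637

0.764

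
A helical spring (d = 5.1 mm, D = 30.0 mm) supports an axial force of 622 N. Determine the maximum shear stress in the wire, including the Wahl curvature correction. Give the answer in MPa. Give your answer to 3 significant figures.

Spring index C = D/d = 30.0/5.1 = 5.8824
K_W = (4C−1)/(4C−4) + 0.615/C = 22.529/19.529 + 0.1045 = 1.2582
τ₀ = 8FD/(πd³) = 8·622·30.0/(π·5.1³) = 149280/416.74 = 358.21 MPa
τ_max = K·τ₀ = 1.2582 × 358.21 = 450.69 MPa

451 MPa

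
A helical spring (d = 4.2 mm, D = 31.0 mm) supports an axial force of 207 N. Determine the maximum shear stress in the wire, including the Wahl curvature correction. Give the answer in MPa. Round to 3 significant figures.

Spring index C = D/d = 31.0/4.2 = 7.3810
K_W = (4C−1)/(4C−4) + 0.615/C = 28.524/25.524 + 0.0833 = 1.2009
τ₀ = 8FD/(πd³) = 8·207·31.0/(π·4.2³) = 51336/232.75 = 220.56 MPa
τ_max = K·τ₀ = 1.2009 × 220.56 = 264.86 MPa

265 MPa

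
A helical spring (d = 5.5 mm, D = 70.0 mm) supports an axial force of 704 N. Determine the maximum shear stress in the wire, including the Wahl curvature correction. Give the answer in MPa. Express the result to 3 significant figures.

839 MPa

Spring index C = D/d = 70.0/5.5 = 12.7273
K_W = (4C−1)/(4C−4) + 0.615/C = 49.909/46.909 + 0.0483 = 1.1123
τ₀ = 8FD/(πd³) = 8·704·70.0/(π·5.5³) = 394240/522.68 = 754.26 MPa
τ_max = K·τ₀ = 1.1123 × 754.26 = 838.95 MPa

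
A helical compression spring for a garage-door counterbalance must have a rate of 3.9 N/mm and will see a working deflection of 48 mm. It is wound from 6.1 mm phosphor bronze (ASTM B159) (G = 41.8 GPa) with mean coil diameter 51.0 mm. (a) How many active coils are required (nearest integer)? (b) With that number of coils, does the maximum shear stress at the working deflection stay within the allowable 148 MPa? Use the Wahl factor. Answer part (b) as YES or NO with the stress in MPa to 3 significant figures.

(a) 14 coils; (b) YES, τ_max = 126 MPa

N_a = Gd⁴/(8D³k) = (41.8×10³)(6.1⁴)/(8·51.0³·3.9) = 13.98 → N_a = 14
Actual rate k = Gd⁴/(8D³·14) = 3.8955 N/mm
Working load F = kδ = 3.8955·48 = 186.99 N
C = 51.0/6.1 = 8.3607; K_W = (4C−1)/(4C−4)+0.615/C = 1.1755
τ_max = K_W·8FD/(πd³) = 1.1755·106.99 = 125.76 MPa
τ_max ≤ 148 MPa → acceptable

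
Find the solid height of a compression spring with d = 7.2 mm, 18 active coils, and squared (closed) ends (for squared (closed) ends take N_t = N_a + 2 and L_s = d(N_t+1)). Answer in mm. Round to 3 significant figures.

squared (closed) ends: N_t = N_a + 2 = 18 + 2 = 20
L_s = d·(N_t+1) = 7.2 × 21 = 151.2 mm

151 mm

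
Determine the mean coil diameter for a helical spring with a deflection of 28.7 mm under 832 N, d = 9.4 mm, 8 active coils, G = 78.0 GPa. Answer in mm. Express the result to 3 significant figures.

69.0 mm

Required rate k = F/δ = 832/28.7 = 28.99 N/mm
D = (Gd⁴/(8N_a·k))^(1/3) = (78.0×10³·9.4⁴/(8·8·28.99))^(1/3)
  = (328235)^(1/3) = 68.9808 mm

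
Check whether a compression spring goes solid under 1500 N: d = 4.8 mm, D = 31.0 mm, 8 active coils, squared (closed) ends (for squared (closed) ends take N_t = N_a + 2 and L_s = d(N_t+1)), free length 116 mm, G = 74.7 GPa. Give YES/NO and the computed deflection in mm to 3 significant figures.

k = Gd⁴/(8D³N_a) = (74.7×10³)(4.8⁴)/(8·31.0³·8) = 20.798 N/mm
N_t = 10; L_s = 4.8·11 = 52.8 mm; δ_solid = L₀ − L_s = 116 − 52.8 = 63.2 mm
δ = F/k = 1500/20.798 = 72.122 mm
δ ≥ δ_solid → spring goes solid

YES, δ = 72.1 mm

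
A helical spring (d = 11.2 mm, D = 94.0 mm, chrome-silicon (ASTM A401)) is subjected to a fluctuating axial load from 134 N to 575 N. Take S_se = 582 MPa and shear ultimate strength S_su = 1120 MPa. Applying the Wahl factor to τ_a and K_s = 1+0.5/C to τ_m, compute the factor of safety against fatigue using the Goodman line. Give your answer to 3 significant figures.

7.52

C = D/d = 94.0/11.2 = 8.3929; K_W = (4C−1)/(4C−4)+0.615/C = 1.1747; K_s = 1+0.5/C = 1.0596
F_a = (F_max−F_min)/2 = 220.5 N; F_m = (F_max+F_min)/2 = 354.5 N
τ_a = K_W·8F_aD/(πd³) = 1.1747 × 37.568 = 44.133 MPa
τ_m = K_s·8F_mD/(πd³) = 1.0596 × 60.399 = 63.997 MPa
Goodman: 1/n_f = τ_a/S_se + τ_m/S_su = 44.133/582 + 63.997/1120 = 0.07583 + 0.05714 = 0.13297
n_f = 1/0.13297 = 7.521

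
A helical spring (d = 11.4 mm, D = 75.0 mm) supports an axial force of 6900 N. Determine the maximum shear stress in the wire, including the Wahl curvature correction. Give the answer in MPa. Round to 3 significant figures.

1090 MPa

Spring index C = D/d = 75.0/11.4 = 6.5789
K_W = (4C−1)/(4C−4) + 0.615/C = 25.316/22.316 + 0.0935 = 1.2279
τ₀ = 8FD/(πd³) = 8·6900·75.0/(π·11.4³) = 4.14e+06/4654.4 = 889.48 MPa
τ_max = K·τ₀ = 1.2279 × 889.48 = 1092.2 MPa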